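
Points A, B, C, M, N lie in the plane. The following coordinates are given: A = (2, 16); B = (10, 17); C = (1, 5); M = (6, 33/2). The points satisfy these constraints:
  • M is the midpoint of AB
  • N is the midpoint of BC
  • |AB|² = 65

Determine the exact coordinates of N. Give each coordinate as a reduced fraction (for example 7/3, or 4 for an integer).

N = (11/2, 11)

1. N_x = 11/2  [2·N = B+C = (10, 17)+(1, 5)]
2. N_y = 11  [2·N = B+C = (10, 17)+(1, 5)]
   so N = (11/2, 11)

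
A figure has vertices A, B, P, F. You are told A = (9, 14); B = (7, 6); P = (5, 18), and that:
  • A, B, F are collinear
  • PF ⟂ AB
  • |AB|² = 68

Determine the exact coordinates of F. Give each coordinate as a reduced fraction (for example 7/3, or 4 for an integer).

F = (165/17, 286/17)

1. F_x = 165/17  [[A, B, F are collinear ⇒ 8x-2y-44=0] ∩ [PF ⟂ AB ⇒ -2x-8y+154=0]]
2. F_y = 286/17  [[A, B, F are collinear ⇒ 8x-2y-44=0] ∩ [PF ⟂ AB ⇒ -2x-8y+154=0]]
   so F = (165/17, 286/17)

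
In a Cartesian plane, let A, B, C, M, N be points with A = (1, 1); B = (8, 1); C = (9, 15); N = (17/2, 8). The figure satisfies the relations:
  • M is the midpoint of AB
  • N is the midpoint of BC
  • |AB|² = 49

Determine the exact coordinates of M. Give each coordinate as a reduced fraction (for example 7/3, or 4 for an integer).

1. M_x = 9/2  [2·M = A+B = (1, 1)+(8, 1)]
2. M_y = 1  [2·M = A+B = (1, 1)+(8, 1)]
   so M = (9/2, 1)

M = (9/2, 1)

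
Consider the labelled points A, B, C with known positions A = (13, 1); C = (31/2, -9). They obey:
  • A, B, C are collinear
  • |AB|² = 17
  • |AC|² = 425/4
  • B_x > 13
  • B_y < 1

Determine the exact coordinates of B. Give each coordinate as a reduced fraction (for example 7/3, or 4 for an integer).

1. B_x = 14  [[A, B, C are collinear ⇒ -10x-5/2y+265/2=0] ∩ [|B−(13, 1)|²=17]]
2. B_y = -3  [[A, B, C are collinear ⇒ -10x-5/2y+265/2=0] ∩ [|B−(13, 1)|²=17]]
   so B = (14, -3)

B = (14, -3)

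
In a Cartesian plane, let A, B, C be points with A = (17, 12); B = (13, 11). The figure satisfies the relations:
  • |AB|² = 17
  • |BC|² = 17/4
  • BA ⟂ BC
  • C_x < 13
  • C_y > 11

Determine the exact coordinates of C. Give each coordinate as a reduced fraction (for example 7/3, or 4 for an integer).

1. C_x = 25/2  [[BA ⟂ BC ⇒ 4x+1y-63=0] ∩ [|C−(13, 11)|²=17/4]]
2. C_y = 13  [[BA ⟂ BC ⇒ 4x+1y-63=0] ∩ [|C−(13, 11)|²=17/4]]
   so C = (25/2, 13)

C = (25/2, 13)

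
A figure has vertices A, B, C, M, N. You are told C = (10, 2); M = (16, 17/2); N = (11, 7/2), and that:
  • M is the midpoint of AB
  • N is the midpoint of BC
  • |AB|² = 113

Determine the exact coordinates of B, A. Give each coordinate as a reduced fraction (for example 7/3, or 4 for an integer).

B = (12, 5)
A = (20, 12)

1. B_x = 12  [B = 2·N−C = 2·(11, 7/2)−(10, 2)]
2. B_y = 5  [B = 2·N−C = 2·(11, 7/2)−(10, 2)]
   so B = (12, 5)
3. A_x = 20  [A = 2·M−B = 2·(16, 17/2)−(12, 5)]
4. A_y = 12  [A = 2·M−B = 2·(16, 17/2)−(12, 5)]
   so A = (20, 12)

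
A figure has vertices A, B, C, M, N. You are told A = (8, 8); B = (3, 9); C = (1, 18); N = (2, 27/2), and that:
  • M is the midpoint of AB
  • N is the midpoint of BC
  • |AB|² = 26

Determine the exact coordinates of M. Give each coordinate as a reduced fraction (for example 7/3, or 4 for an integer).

M = (11/2, 17/2)

1. M_x = 11/2  [2·M = A+B = (8, 8)+(3, 9)]
2. M_y = 17/2  [2·M = A+B = (8, 8)+(3, 9)]
   so M = (11/2, 17/2)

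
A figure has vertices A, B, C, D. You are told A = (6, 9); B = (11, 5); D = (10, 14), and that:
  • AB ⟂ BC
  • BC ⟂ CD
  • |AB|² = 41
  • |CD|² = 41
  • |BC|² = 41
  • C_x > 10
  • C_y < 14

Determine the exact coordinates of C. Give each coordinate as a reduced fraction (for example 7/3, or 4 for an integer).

C = (15, 10)

1. C_x = 15  [[AB ⟂ BC ⇒ 5x-4y-35=0] ∩ [|C−(10, 14)|²=41]]
2. C_y = 10  [[AB ⟂ BC ⇒ 5x-4y-35=0] ∩ [|C−(10, 14)|²=41]]
   so C = (15, 10)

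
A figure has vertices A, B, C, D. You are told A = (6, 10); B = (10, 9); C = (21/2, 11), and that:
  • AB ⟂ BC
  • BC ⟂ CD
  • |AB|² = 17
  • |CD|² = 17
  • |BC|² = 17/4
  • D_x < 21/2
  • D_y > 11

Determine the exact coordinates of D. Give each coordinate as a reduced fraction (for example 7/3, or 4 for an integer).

1. D_x = 13/2  [[BC ⟂ CD ⇒ 1/2x+2y-109/4=0] ∩ [|D−(21/2, 11)|²=17]]
2. D_y = 12  [[BC ⟂ CD ⇒ 1/2x+2y-109/4=0] ∩ [|D−(21/2, 11)|²=17]]
   so D = (13/2, 12)

D = (13/2, 12)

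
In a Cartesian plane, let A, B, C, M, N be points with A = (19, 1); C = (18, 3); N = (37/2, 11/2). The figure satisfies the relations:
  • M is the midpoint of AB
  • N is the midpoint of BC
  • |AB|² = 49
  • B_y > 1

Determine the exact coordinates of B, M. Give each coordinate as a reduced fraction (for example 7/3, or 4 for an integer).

B = (19, 8)
M = (19, 9/2)

1. B_x = 19  [B = 2·N−C = 2·(37/2, 11/2)−(18, 3)]
2. B_y = 8  [B = 2·N−C = 2·(37/2, 11/2)−(18, 3)]
   so B = (19, 8)
3. M_x = 19  [2·M = A+B = (19, 1)+(19, 8)]
4. M_y = 9/2  [2·M = A+B = (19, 1)+(19, 8)]
   so M = (19, 9/2)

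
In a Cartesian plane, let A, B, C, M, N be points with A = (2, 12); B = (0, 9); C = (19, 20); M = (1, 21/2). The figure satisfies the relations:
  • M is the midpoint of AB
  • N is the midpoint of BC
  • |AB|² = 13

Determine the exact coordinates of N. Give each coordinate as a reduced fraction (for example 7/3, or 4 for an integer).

1. N_x = 19/2  [2·N = B+C = (0, 9)+(19, 20)]
2. N_y = 29/2  [2·N = B+C = (0, 9)+(19, 20)]
   so N = (19/2, 29/2)

N = (19/2, 29/2)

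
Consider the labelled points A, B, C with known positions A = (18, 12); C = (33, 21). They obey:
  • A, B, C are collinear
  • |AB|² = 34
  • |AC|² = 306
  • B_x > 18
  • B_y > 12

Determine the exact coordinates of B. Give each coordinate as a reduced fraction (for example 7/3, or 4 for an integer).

1. B_x = 23  [[A, B, C are collinear ⇒ 9x-15y+18=0] ∩ [|B−(18, 12)|²=34]]
2. B_y = 15  [[A, B, C are collinear ⇒ 9x-15y+18=0] ∩ [|B−(18, 12)|²=34]]
   so B = (23, 15)

B = (23, 15)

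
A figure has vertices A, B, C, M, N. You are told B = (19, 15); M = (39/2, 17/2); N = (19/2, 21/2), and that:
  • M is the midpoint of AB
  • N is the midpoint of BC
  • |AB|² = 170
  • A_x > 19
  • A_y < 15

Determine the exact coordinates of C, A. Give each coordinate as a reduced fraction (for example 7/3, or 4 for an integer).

C = (0, 6)
A = (20, 2)

1. A_x = 20  [A = 2·M−B = 2·(39/2, 17/2)−(19, 15)]
2. A_y = 2  [A = 2·M−B = 2·(39/2, 17/2)−(19, 15)]
   so A = (20, 2)
3. C_x = 0  [C = 2·N−B = 2·(19/2, 21/2)−(19, 15)]
4. C_y = 6  [C = 2·N−B = 2·(19/2, 21/2)−(19, 15)]
   so C = (0, 6)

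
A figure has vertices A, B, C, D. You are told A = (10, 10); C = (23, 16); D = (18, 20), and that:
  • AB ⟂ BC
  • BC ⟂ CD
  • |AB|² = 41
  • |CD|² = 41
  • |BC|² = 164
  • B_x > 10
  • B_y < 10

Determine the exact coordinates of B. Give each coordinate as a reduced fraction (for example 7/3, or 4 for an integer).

1. B_x = 15  [[BC ⟂ CD ⇒ 5x-4y-51=0] ∩ [|B−(10, 10)|²=41]]
2. B_y = 6  [[BC ⟂ CD ⇒ 5x-4y-51=0] ∩ [|B−(10, 10)|²=41]]
   so B = (15, 6)

B = (15, 6)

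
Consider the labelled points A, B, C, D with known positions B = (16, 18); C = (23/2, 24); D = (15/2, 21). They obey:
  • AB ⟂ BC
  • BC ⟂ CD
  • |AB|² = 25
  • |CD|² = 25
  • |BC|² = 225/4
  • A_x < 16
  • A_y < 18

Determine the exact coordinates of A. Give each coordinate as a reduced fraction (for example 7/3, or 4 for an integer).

1. A_x = 12  [[AB ⟂ BC ⇒ 9/2x-6y+36=0] ∩ [|A−(16, 18)|²=25]]
2. A_y = 15  [[AB ⟂ BC ⇒ 9/2x-6y+36=0] ∩ [|A−(16, 18)|²=25]]
   so A = (12, 15)

A = (12, 15)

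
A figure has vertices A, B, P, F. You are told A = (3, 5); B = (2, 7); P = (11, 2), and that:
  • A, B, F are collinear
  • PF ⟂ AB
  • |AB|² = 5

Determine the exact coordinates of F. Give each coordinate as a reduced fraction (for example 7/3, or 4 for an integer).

1. F_x = 29/5  [[A, B, F are collinear ⇒ -2x-1y+11=0] ∩ [PF ⟂ AB ⇒ -1x+2y+7=0]]
2. F_y = -3/5  [[A, B, F are collinear ⇒ -2x-1y+11=0] ∩ [PF ⟂ AB ⇒ -1x+2y+7=0]]
   so F = (29/5, -3/5)

F = (29/5, -3/5)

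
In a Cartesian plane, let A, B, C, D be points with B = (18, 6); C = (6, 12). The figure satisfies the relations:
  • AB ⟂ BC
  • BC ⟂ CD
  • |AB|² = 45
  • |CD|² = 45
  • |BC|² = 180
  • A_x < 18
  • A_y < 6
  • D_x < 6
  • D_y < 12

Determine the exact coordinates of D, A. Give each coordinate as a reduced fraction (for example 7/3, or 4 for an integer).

D = (3, 6)
A = (15, 0)

1. D_x = 3  [[BC ⟂ CD ⇒ -12x+6y=0] ∩ [|D−(6, 12)|²=45]]
2. D_y = 6  [[BC ⟂ CD ⇒ -12x+6y=0] ∩ [|D−(6, 12)|²=45]]
   so D = (3, 6)
3. A_x = 15  [[AB ⟂ BC ⇒ 12x-6y-180=0] ∩ [|A−(18, 6)|²=45]]
4. A_y = 0  [[AB ⟂ BC ⇒ 12x-6y-180=0] ∩ [|A−(18, 6)|²=45]]
   so A = (15, 0)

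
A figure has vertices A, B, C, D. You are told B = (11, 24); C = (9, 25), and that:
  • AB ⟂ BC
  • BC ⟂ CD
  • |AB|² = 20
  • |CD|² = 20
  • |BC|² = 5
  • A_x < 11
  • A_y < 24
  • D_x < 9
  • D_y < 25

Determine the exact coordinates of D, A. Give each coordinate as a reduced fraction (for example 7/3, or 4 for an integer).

1. D_x = 7  [[BC ⟂ CD ⇒ -2x+1y-7=0] ∩ [|D−(9, 25)|²=20]]
2. D_y = 21  [[BC ⟂ CD ⇒ -2x+1y-7=0] ∩ [|D−(9, 25)|²=20]]
   so D = (7, 21)
3. A_x = 9  [[AB ⟂ BC ⇒ 2x-1y+2=0] ∩ [|A−(11, 24)|²=20]]
4. A_y = 20  [[AB ⟂ BC ⇒ 2x-1y+2=0] ∩ [|A−(11, 24)|²=20]]
   so A = (9, 20)

D = (7, 21)
A = (9, 20)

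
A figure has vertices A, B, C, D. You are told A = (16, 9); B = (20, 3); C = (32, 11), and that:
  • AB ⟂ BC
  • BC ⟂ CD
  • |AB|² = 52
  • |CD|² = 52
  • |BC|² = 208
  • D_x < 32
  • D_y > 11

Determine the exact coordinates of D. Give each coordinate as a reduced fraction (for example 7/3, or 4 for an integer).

1. D_x = 28  [[BC ⟂ CD ⇒ 12x+8y-472=0] ∩ [|D−(32, 11)|²=52]]
2. D_y = 17  [[BC ⟂ CD ⇒ 12x+8y-472=0] ∩ [|D−(32, 11)|²=52]]
   so D = (28, 17)

D = (28, 17)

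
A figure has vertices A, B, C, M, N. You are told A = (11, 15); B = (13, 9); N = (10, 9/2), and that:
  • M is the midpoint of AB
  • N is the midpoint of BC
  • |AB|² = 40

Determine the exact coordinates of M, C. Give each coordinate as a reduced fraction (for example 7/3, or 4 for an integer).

M = (12, 12)
C = (7, 0)

1. M_x = 12  [2·M = A+B = (11, 15)+(13, 9)]
2. M_y = 12  [2·M = A+B = (11, 15)+(13, 9)]
   so M = (12, 12)
3. C_x = 7  [C = 2·N−B = 2·(10, 9/2)−(13, 9)]
4. C_y = 0  [C = 2·N−B = 2·(10, 9/2)−(13, 9)]
   so C = (7, 0)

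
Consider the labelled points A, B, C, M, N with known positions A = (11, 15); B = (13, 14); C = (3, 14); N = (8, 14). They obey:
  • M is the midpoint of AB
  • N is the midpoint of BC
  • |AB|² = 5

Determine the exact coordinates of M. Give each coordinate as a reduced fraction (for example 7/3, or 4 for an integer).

1. M_x = 12  [2·M = A+B = (11, 15)+(13, 14)]
2. M_y = 29/2  [2·M = A+B = (11, 15)+(13, 14)]
   so M = (12, 29/2)

M = (12, 29/2)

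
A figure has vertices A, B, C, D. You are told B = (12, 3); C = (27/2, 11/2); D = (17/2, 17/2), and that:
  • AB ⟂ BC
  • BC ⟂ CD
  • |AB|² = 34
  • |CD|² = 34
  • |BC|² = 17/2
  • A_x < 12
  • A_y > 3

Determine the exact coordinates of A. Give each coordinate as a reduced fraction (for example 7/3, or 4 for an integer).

1. A_x = 7  [[AB ⟂ BC ⇒ -3/2x-5/2y+51/2=0] ∩ [|A−(12, 3)|²=34]]
2. A_y = 6  [[AB ⟂ BC ⇒ -3/2x-5/2y+51/2=0] ∩ [|A−(12, 3)|²=34]]
   so A = (7, 6)

A = (7, 6)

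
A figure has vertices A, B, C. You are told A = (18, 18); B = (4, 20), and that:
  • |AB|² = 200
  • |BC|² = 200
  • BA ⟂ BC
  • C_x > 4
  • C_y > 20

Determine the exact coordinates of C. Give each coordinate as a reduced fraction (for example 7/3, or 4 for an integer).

C = (6, 34)

1. C_x = 6  [[BA ⟂ BC ⇒ 14x-2y-16=0] ∩ [|C−(4, 20)|²=200]]
2. C_y = 34  [[BA ⟂ BC ⇒ 14x-2y-16=0] ∩ [|C−(4, 20)|²=200]]
   so C = (6, 34)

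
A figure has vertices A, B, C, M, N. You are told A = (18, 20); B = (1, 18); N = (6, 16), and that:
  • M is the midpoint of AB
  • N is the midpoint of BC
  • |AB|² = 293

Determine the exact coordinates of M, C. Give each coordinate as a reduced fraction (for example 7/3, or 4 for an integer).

1. M_x = 19/2  [2·M = A+B = (18, 20)+(1, 18)]
2. M_y = 19  [2·M = A+B = (18, 20)+(1, 18)]
   so M = (19/2, 19)
3. C_x = 11  [C = 2·N−B = 2·(6, 16)−(1, 18)]
4. C_y = 14  [C = 2·N−B = 2·(6, 16)−(1, 18)]
   so C = (11, 14)

M = (19/2, 19)
C = (11, 14)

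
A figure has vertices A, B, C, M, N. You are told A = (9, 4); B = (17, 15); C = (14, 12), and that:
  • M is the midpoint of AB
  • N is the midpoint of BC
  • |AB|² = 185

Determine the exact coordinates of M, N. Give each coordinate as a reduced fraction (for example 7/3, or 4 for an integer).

1. M_x = 13  [2·M = A+B = (9, 4)+(17, 15)]
2. M_y = 19/2  [2·M = A+B = (9, 4)+(17, 15)]
   so M = (13, 19/2)
3. N_x = 31/2  [2·N = B+C = (17, 15)+(14, 12)]
4. N_y = 27/2  [2·N = B+C = (17, 15)+(14, 12)]
   so N = (31/2, 27/2)

M = (13, 19/2)
N = (31/2, 27/2)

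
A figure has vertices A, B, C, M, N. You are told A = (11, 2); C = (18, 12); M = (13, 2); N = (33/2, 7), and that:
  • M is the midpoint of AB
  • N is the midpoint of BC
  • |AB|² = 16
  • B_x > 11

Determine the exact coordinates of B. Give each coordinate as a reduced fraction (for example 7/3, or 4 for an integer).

B = (15, 2)

1. B_x = 15  [B = 2·M−A = 2·(13, 2)−(11, 2)]
2. B_y = 2  [B = 2·M−A = 2·(13, 2)−(11, 2)]
   so B = (15, 2)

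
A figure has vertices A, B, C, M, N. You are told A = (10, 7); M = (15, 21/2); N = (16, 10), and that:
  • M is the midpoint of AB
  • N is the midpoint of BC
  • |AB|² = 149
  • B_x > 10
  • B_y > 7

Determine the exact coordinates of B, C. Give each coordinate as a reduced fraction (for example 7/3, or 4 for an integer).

B = (20, 14)
C = (12, 6)

1. B_x = 20  [B = 2·M−A = 2·(15, 21/2)−(10, 7)]
2. B_y = 14  [B = 2·M−A = 2·(15, 21/2)−(10, 7)]
   so B = (20, 14)
3. C_x = 12  [C = 2·N−B = 2·(16, 10)−(20, 14)]
4. C_y = 6  [C = 2·N−B = 2·(16, 10)−(20, 14)]
   so C = (12, 6)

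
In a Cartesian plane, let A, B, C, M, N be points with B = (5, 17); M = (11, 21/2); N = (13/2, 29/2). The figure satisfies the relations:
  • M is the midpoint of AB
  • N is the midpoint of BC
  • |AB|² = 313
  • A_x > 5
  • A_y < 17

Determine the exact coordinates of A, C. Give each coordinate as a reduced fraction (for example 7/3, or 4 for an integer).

A = (17, 4)
C = (8, 12)

1. A_x = 17  [A = 2·M−B = 2·(11, 21/2)−(5, 17)]
2. A_y = 4  [A = 2·M−B = 2·(11, 21/2)−(5, 17)]
   so A = (17, 4)
3. C_x = 8  [C = 2·N−B = 2·(13/2, 29/2)−(5, 17)]
4. C_y = 12  [C = 2·N−B = 2·(13/2, 29/2)−(5, 17)]
   so C = (8, 12)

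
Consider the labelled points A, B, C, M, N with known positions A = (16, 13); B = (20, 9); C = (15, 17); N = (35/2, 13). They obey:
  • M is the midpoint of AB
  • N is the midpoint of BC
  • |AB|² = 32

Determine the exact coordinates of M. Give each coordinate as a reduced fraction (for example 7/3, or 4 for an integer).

1. M_x = 18  [2·M = A+B = (16, 13)+(20, 9)]
2. M_y = 11  [2·M = A+B = (16, 13)+(20, 9)]
   so M = (18, 11)

M = (18, 11)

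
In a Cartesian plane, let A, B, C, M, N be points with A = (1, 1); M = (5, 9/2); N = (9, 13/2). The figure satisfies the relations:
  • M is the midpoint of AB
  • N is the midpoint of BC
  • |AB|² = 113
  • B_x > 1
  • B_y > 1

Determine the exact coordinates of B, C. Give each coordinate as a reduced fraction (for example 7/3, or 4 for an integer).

B = (9, 8)
C = (9, 5)

1. B_x = 9  [B = 2·M−A = 2·(5, 9/2)−(1, 1)]
2. B_y = 8  [B = 2·M−A = 2·(5, 9/2)−(1, 1)]
   so B = (9, 8)
3. C_x = 9  [C = 2·N−B = 2·(9, 13/2)−(9, 8)]
4. C_y = 5  [C = 2·N−B = 2·(9, 13/2)−(9, 8)]
   so C = (9, 5)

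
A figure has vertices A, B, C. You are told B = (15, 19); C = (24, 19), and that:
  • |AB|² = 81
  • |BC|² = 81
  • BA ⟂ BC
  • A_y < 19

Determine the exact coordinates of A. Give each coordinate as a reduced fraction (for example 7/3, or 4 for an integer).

A = (15, 10)

1. A_x = 15  [[BA ⟂ BC ⇒ 9x-135=0] ∩ [|A−(15, 19)|²=81]]
2. A_y = 10  [[BA ⟂ BC ⇒ 9x-135=0] ∩ [|A−(15, 19)|²=81]]
   so A = (15, 10)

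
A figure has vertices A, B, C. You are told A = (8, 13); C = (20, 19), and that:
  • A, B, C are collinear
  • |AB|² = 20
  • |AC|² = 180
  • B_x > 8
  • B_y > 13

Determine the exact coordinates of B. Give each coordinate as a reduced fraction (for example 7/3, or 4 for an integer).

1. B_x = 12  [[A, B, C are collinear ⇒ 6x-12y+108=0] ∩ [|B−(8, 13)|²=20]]
2. B_y = 15  [[A, B, C are collinear ⇒ 6x-12y+108=0] ∩ [|B−(8, 13)|²=20]]
   so B = (12, 15)

B = (12, 15)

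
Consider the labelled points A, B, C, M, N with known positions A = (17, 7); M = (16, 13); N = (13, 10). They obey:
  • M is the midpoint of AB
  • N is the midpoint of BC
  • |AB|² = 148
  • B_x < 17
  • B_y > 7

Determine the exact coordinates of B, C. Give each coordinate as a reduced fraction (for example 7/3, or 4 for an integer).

1. B_x = 15  [B = 2·M−A = 2·(16, 13)−(17, 7)]
2. B_y = 19  [B = 2·M−A = 2·(16, 13)−(17, 7)]
   so B = (15, 19)
3. C_x = 11  [C = 2·N−B = 2·(13, 10)−(15, 19)]
4. C_y = 1  [C = 2·N−B = 2·(13, 10)−(15, 19)]
   so C = (11, 1)

B = (15, 19)
C = (11, 1)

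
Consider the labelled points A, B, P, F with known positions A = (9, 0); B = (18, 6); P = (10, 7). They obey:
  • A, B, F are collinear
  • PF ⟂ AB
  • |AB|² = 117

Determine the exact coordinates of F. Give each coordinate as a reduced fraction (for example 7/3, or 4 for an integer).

F = (168/13, 34/13)

1. F_x = 168/13  [[A, B, F are collinear ⇒ -6x+9y+54=0] ∩ [PF ⟂ AB ⇒ 9x+6y-132=0]]
2. F_y = 34/13  [[A, B, F are collinear ⇒ -6x+9y+54=0] ∩ [PF ⟂ AB ⇒ 9x+6y-132=0]]
   so F = (168/13, 34/13)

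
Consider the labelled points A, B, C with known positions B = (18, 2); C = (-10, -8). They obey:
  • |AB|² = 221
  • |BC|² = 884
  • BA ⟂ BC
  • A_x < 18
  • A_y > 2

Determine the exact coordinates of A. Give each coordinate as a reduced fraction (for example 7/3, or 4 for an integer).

A = (13, 16)

1. A_x = 13  [[BA ⟂ BC ⇒ -28x-10y+524=0] ∩ [|A−(18, 2)|²=221]]
2. A_y = 16  [[BA ⟂ BC ⇒ -28x-10y+524=0] ∩ [|A−(18, 2)|²=221]]
   so A = (13, 16)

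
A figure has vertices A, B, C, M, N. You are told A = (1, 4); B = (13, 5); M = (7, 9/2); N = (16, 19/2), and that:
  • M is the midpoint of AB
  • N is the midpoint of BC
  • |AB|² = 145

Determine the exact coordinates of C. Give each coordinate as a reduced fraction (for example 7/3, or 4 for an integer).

C = (19, 14)

1. C_x = 19  [C = 2·N−B = 2·(16, 19/2)−(13, 5)]
2. C_y = 14  [C = 2·N−B = 2·(16, 19/2)−(13, 5)]
   so C = (19, 14)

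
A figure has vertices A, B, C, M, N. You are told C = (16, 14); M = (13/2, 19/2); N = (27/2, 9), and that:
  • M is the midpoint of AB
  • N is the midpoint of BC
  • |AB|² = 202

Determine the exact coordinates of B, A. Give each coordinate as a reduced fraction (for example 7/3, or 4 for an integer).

1. B_x = 11  [B = 2·N−C = 2·(27/2, 9)−(16, 14)]
2. B_y = 4  [B = 2·N−C = 2·(27/2, 9)−(16, 14)]
   so B = (11, 4)
3. A_x = 2  [A = 2·M−B = 2·(13/2, 19/2)−(11, 4)]
4. A_y = 15  [A = 2·M−B = 2·(13/2, 19/2)−(11, 4)]
   so A = (2, 15)

B = (11, 4)
A = (2, 15)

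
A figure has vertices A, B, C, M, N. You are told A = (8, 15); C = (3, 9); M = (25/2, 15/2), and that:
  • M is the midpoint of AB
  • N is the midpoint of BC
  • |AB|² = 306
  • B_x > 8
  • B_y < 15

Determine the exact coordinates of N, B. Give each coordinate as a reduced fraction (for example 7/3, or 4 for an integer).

N = (10, 9/2)
B = (17, 0)

1. B_x = 17  [B = 2·M−A = 2·(25/2, 15/2)−(8, 15)]
2. B_y = 0  [B = 2·M−A = 2·(25/2, 15/2)−(8, 15)]
   so B = (17, 0)
3. N_x = 10  [2·N = B+C = (17, 0)+(3, 9)]
4. N_y = 9/2  [2·N = B+C = (17, 0)+(3, 9)]
   so N = (10, 9/2)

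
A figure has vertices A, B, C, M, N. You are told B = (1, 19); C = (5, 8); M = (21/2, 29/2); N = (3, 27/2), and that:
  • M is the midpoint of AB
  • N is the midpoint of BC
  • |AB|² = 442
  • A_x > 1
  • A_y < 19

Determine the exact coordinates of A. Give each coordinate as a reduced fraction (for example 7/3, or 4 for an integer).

1. A_x = 20  [A = 2·M−B = 2·(21/2, 29/2)−(1, 19)]
2. A_y = 10  [A = 2·M−B = 2·(21/2, 29/2)−(1, 19)]
   so A = (20, 10)

A = (20, 10)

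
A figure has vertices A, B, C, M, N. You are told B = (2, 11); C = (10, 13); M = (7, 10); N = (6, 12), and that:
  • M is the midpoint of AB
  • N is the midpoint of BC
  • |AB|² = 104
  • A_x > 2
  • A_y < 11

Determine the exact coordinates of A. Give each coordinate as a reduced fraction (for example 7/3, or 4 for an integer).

1. A_x = 12  [A = 2·M−B = 2·(7, 10)−(2, 11)]
2. A_y = 9  [A = 2·M−B = 2·(7, 10)−(2, 11)]
   so A = (12, 9)

A = (12, 9)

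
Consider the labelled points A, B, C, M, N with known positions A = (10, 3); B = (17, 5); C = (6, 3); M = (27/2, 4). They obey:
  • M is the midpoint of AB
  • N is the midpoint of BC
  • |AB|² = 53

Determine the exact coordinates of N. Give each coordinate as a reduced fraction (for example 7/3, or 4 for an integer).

1. N_x = 23/2  [2·N = B+C = (17, 5)+(6, 3)]
2. N_y = 4  [2·N = B+C = (17, 5)+(6, 3)]
   so N = (23/2, 4)

N = (23/2, 4)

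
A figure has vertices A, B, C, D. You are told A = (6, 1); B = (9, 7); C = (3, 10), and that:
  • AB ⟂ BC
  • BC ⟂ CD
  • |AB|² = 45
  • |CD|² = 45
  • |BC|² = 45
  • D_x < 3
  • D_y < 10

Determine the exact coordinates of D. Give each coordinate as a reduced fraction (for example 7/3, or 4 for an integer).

D = (0, 4)

1. D_x = 0  [[BC ⟂ CD ⇒ -6x+3y-12=0] ∩ [|D−(3, 10)|²=45]]
2. D_y = 4  [[BC ⟂ CD ⇒ -6x+3y-12=0] ∩ [|D−(3, 10)|²=45]]
   so D = (0, 4)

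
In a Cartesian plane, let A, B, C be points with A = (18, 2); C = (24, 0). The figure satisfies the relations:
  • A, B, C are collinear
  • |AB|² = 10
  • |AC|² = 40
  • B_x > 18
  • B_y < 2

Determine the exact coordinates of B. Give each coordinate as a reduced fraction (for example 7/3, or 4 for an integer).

1. B_x = 21  [[A, B, C are collinear ⇒ -2x-6y+48=0] ∩ [|B−(18, 2)|²=10]]
2. B_y = 1  [[A, B, C are collinear ⇒ -2x-6y+48=0] ∩ [|B−(18, 2)|²=10]]
   so B = (21, 1)

B = (21, 1)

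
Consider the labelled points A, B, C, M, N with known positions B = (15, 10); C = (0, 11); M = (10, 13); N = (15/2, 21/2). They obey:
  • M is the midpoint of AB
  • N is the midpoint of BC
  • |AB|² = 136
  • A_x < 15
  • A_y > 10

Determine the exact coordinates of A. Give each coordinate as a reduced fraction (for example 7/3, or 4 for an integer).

A = (5, 16)

1. A_x = 5  [A = 2·M−B = 2·(10, 13)−(15, 10)]
2. A_y = 16  [A = 2·M−B = 2·(10, 13)−(15, 10)]
   so A = (5, 16)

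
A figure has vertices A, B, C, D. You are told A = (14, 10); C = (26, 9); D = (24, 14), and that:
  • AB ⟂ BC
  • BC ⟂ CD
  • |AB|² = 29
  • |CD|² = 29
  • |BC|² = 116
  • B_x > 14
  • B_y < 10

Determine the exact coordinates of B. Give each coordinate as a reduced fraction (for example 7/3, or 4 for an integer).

B = (16, 5)

1. B_x = 16  [[BC ⟂ CD ⇒ 2x-5y-7=0] ∩ [|B−(14, 10)|²=29]]
2. B_y = 5  [[BC ⟂ CD ⇒ 2x-5y-7=0] ∩ [|B−(14, 10)|²=29]]
   so B = (16, 5)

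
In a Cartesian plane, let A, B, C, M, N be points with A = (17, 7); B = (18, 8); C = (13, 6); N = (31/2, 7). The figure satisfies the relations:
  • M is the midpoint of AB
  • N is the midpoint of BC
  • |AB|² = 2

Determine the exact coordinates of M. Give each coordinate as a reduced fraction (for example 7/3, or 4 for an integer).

1. M_x = 35/2  [2·M = A+B = (17, 7)+(18, 8)]
2. M_y = 15/2  [2·M = A+B = (17, 7)+(18, 8)]
   so M = (35/2, 15/2)

M = (35/2, 15/2)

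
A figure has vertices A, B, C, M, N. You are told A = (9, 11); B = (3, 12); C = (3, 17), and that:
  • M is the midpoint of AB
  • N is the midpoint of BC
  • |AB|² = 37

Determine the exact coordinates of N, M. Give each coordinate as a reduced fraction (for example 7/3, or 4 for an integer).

N = (3, 29/2)
M = (6, 23/2)

1. M_x = 6  [2·M = A+B = (9, 11)+(3, 12)]
2. M_y = 23/2  [2·M = A+B = (9, 11)+(3, 12)]
   so M = (6, 23/2)
3. N_x = 3  [2·N = B+C = (3, 12)+(3, 17)]
4. N_y = 29/2  [2·N = B+C = (3, 12)+(3, 17)]
   so N = (3, 29/2)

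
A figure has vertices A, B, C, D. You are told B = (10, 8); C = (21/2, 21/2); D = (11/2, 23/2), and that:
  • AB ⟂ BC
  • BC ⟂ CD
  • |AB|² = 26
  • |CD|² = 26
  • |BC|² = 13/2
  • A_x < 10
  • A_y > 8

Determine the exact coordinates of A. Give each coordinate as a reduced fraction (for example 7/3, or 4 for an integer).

A = (5, 9)

1. A_x = 5  [[AB ⟂ BC ⇒ -1/2x-5/2y+25=0] ∩ [|A−(10, 8)|²=26]]
2. A_y = 9  [[AB ⟂ BC ⇒ -1/2x-5/2y+25=0] ∩ [|A−(10, 8)|²=26]]
   so A = (5, 9)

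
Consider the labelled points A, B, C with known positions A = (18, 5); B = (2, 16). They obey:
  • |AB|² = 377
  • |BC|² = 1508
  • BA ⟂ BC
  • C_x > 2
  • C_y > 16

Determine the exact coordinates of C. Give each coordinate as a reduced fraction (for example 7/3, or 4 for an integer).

C = (24, 48)

1. C_x = 24  [[BA ⟂ BC ⇒ 16x-11y+144=0] ∩ [|C−(2, 16)|²=1508]]
2. C_y = 48  [[BA ⟂ BC ⇒ 16x-11y+144=0] ∩ [|C−(2, 16)|²=1508]]
   so C = (24, 48)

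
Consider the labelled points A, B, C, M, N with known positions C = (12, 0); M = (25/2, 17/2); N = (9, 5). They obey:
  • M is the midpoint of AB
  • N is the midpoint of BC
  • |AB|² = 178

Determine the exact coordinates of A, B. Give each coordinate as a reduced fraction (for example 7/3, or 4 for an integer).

A = (19, 7)
B = (6, 10)

1. B_x = 6  [B = 2·N−C = 2·(9, 5)−(12, 0)]
2. B_y = 10  [B = 2·N−C = 2·(9, 5)−(12, 0)]
   so B = (6, 10)
3. A_x = 19  [A = 2·M−B = 2·(25/2, 17/2)−(6, 10)]
4. A_y = 7  [A = 2·M−B = 2·(25/2, 17/2)−(6, 10)]
   so A = (19, 7)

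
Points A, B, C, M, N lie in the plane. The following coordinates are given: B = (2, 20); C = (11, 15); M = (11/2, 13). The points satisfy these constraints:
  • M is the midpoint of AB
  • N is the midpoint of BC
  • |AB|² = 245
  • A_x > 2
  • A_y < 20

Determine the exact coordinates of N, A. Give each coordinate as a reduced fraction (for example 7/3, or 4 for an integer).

N = (13/2, 35/2)
A = (9, 6)

1. A_x = 9  [A = 2·M−B = 2·(11/2, 13)−(2, 20)]
2. A_y = 6  [A = 2·M−B = 2·(11/2, 13)−(2, 20)]
   so A = (9, 6)
3. N_x = 13/2  [2·N = B+C = (2, 20)+(11, 15)]
4. N_y = 35/2  [2·N = B+C = (2, 20)+(11, 15)]
   so N = (13/2, 35/2)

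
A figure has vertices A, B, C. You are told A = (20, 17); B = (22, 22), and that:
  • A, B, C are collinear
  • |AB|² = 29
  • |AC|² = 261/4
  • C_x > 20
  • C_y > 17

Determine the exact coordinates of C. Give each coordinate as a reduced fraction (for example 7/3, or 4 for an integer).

1. C_x = 23  [[A, B, C are collinear ⇒ -5x+2y+66=0] ∩ [|C−(20, 17)|²=261/4]]
2. C_y = 49/2  [[A, B, C are collinear ⇒ -5x+2y+66=0] ∩ [|C−(20, 17)|²=261/4]]
   so C = (23, 49/2)

C = (23, 49/2)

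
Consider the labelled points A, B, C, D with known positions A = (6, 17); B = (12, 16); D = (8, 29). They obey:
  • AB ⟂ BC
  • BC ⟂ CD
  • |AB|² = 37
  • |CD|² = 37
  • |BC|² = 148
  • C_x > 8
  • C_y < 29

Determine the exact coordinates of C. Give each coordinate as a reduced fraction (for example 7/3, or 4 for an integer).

C = (14, 28)

1. C_x = 14  [[AB ⟂ BC ⇒ 6x-1y-56=0] ∩ [|C−(8, 29)|²=37]]
2. C_y = 28  [[AB ⟂ BC ⇒ 6x-1y-56=0] ∩ [|C−(8, 29)|²=37]]
   so C = (14, 28)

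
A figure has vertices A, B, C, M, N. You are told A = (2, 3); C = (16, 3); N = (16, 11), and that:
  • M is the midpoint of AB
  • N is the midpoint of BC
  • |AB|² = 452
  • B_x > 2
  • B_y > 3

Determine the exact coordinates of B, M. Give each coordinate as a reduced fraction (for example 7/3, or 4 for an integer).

1. B_x = 16  [B = 2·N−C = 2·(16, 11)−(16, 3)]
2. B_y = 19  [B = 2·N−C = 2·(16, 11)−(16, 3)]
   so B = (16, 19)
3. M_x = 9  [2·M = A+B = (2, 3)+(16, 19)]
4. M_y = 11  [2·M = A+B = (2, 3)+(16, 19)]
   so M = (9, 11)

B = (16, 19)
M = (9, 11)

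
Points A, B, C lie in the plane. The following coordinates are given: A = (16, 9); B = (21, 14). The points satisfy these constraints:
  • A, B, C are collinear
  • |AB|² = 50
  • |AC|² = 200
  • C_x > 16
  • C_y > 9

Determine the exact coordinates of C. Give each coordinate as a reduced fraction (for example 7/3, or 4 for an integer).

C = (26, 19)

1. C_x = 26  [[A, B, C are collinear ⇒ -5x+5y+35=0] ∩ [|C−(16, 9)|²=200]]
2. C_y = 19  [[A, B, C are collinear ⇒ -5x+5y+35=0] ∩ [|C−(16, 9)|²=200]]
   so C = (26, 19)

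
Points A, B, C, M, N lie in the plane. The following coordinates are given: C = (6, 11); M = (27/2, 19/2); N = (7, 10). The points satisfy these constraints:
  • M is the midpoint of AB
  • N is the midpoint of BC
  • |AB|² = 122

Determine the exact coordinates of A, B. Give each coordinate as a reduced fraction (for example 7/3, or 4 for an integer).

1. B_x = 8  [B = 2·N−C = 2·(7, 10)−(6, 11)]
2. B_y = 9  [B = 2·N−C = 2·(7, 10)−(6, 11)]
   so B = (8, 9)
3. A_x = 19  [A = 2·M−B = 2·(27/2, 19/2)−(8, 9)]
4. A_y = 10  [A = 2·M−B = 2·(27/2, 19/2)−(8, 9)]
   so A = (19, 10)

A = (19, 10)
B = (8, 9)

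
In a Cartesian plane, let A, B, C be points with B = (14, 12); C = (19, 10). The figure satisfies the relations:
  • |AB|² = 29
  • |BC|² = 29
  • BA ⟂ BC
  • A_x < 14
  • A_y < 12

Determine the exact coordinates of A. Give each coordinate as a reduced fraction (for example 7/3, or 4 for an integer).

A = (12, 7)

1. A_x = 12  [[BA ⟂ BC ⇒ 5x-2y-46=0] ∩ [|A−(14, 12)|²=29]]
2. A_y = 7  [[BA ⟂ BC ⇒ 5x-2y-46=0] ∩ [|A−(14, 12)|²=29]]
   so A = (12, 7)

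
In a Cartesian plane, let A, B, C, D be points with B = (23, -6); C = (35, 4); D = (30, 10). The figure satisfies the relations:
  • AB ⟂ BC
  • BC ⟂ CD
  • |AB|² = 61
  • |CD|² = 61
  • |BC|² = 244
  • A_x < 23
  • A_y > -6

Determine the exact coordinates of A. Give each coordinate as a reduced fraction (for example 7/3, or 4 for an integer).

A = (18, 0)

1. A_x = 18  [[AB ⟂ BC ⇒ -12x-10y+216=0] ∩ [|A−(23, -6)|²=61]]
2. A_y = 0  [[AB ⟂ BC ⇒ -12x-10y+216=0] ∩ [|A−(23, -6)|²=61]]
   so A = (18, 0)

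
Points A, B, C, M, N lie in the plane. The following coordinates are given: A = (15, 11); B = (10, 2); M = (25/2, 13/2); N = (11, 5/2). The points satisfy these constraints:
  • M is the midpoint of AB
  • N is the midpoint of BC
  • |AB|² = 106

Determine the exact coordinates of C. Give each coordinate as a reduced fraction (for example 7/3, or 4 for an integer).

1. C_x = 12  [C = 2·N−B = 2·(11, 5/2)−(10, 2)]
2. C_y = 3  [C = 2·N−B = 2·(11, 5/2)−(10, 2)]
   so C = (12, 3)

C = (12, 3)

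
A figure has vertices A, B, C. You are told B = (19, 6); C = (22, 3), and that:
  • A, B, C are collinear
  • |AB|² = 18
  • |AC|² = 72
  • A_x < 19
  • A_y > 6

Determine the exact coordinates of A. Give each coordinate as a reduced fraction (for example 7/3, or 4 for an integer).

A = (16, 9)

1. A_x = 16  [[A, B, C are collinear ⇒ 3x+3y-75=0] ∩ [|A−(19, 6)|²=18]]
2. A_y = 9  [[A, B, C are collinear ⇒ 3x+3y-75=0] ∩ [|A−(19, 6)|²=18]]
   so A = (16, 9)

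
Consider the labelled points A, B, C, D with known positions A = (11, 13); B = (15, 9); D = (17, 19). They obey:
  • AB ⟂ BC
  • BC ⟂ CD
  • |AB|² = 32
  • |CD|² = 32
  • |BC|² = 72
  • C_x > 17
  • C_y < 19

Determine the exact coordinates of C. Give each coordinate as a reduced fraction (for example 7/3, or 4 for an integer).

C = (21, 15)

1. C_x = 21  [[AB ⟂ BC ⇒ 4x-4y-24=0] ∩ [|C−(17, 19)|²=32]]
2. C_y = 15  [[AB ⟂ BC ⇒ 4x-4y-24=0] ∩ [|C−(17, 19)|²=32]]
   so C = (21, 15)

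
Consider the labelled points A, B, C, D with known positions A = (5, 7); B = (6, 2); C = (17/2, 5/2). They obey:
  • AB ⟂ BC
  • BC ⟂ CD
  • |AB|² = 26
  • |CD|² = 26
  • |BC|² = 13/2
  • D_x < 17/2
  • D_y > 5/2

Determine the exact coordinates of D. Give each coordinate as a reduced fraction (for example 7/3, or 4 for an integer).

D = (15/2, 15/2)

1. D_x = 15/2  [[BC ⟂ CD ⇒ 5/2x+1/2y-45/2=0] ∩ [|D−(17/2, 5/2)|²=26]]
2. D_y = 15/2  [[BC ⟂ CD ⇒ 5/2x+1/2y-45/2=0] ∩ [|D−(17/2, 5/2)|²=26]]
   so D = (15/2, 15/2)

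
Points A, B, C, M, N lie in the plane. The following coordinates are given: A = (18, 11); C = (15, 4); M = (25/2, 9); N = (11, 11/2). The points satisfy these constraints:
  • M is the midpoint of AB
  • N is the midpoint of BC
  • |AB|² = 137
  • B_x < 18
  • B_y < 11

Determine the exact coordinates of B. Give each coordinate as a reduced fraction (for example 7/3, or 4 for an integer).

B = (7, 7)

1. B_x = 7  [B = 2·M−A = 2·(25/2, 9)−(18, 11)]
2. B_y = 7  [B = 2·M−A = 2·(25/2, 9)−(18, 11)]
   so B = (7, 7)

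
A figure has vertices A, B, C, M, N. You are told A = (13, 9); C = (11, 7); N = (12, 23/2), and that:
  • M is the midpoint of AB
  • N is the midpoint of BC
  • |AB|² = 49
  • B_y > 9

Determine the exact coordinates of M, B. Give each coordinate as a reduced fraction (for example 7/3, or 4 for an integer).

M = (13, 25/2)
B = (13, 16)

1. B_x = 13  [B = 2·N−C = 2·(12, 23/2)−(11, 7)]
2. B_y = 16  [B = 2·N−C = 2·(12, 23/2)−(11, 7)]
   so B = (13, 16)
3. M_x = 13  [2·M = A+B = (13, 9)+(13, 16)]
4. M_y = 25/2  [2·M = A+B = (13, 9)+(13, 16)]
   so M = (13, 25/2)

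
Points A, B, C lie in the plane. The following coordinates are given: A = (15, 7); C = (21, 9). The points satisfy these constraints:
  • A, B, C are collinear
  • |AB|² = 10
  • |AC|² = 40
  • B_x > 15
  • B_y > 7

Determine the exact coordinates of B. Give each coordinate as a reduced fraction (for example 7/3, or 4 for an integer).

1. B_x = 18  [[A, B, C are collinear ⇒ 2x-6y+12=0] ∩ [|B−(15, 7)|²=10]]
2. B_y = 8  [[A, B, C are collinear ⇒ 2x-6y+12=0] ∩ [|B−(15, 7)|²=10]]
   so B = (18, 8)

B = (18, 8)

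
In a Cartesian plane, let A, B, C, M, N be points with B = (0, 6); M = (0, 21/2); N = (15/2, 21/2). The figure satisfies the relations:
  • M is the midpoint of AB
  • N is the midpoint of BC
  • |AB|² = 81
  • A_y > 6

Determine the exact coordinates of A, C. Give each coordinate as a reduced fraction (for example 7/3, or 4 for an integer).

A = (0, 15)
C = (15, 15)

1. A_x = 0  [A = 2·M−B = 2·(0, 21/2)−(0, 6)]
2. A_y = 15  [A = 2·M−B = 2·(0, 21/2)−(0, 6)]
   so A = (0, 15)
3. C_x = 15  [C = 2·N−B = 2·(15/2, 21/2)−(0, 6)]
4. C_y = 15  [C = 2·N−B = 2·(15/2, 21/2)−(0, 6)]
   so C = (15, 15)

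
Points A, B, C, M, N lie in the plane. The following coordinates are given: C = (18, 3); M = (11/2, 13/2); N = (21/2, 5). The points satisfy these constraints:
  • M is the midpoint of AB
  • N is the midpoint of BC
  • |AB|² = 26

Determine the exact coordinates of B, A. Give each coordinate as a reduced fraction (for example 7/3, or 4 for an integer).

B = (3, 7)
A = (8, 6)

1. B_x = 3  [B = 2·N−C = 2·(21/2, 5)−(18, 3)]
2. B_y = 7  [B = 2·N−C = 2·(21/2, 5)−(18, 3)]
   so B = (3, 7)
3. A_x = 8  [A = 2·M−B = 2·(11/2, 13/2)−(3, 7)]
4. A_y = 6  [A = 2·M−B = 2·(11/2, 13/2)−(3, 7)]
   so A = (8, 6)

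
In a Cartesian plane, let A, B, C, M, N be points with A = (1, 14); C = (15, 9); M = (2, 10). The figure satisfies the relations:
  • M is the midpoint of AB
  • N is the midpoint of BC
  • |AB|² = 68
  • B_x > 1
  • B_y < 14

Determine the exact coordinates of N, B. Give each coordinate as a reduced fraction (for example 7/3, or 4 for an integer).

N = (9, 15/2)
B = (3, 6)

1. B_x = 3  [B = 2·M−A = 2·(2, 10)−(1, 14)]
2. B_y = 6  [B = 2·M−A = 2·(2, 10)−(1, 14)]
   so B = (3, 6)
3. N_x = 9  [2·N = B+C = (3, 6)+(15, 9)]
4. N_y = 15/2  [2·N = B+C = (3, 6)+(15, 9)]
   so N = (9, 15/2)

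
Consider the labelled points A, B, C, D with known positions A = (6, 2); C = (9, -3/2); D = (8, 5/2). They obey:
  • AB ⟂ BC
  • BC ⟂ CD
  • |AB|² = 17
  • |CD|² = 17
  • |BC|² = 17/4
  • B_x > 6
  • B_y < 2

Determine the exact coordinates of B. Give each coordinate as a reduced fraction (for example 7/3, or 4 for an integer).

B = (7, -2)

1. B_x = 7  [[BC ⟂ CD ⇒ 1x-4y-15=0] ∩ [|B−(6, 2)|²=17]]
2. B_y = -2  [[BC ⟂ CD ⇒ 1x-4y-15=0] ∩ [|B−(6, 2)|²=17]]
   so B = (7, -2)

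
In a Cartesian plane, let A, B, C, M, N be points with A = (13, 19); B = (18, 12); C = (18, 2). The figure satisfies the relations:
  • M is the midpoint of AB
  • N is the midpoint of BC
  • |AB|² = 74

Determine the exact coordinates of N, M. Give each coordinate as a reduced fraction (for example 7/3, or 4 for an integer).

1. M_x = 31/2  [2·M = A+B = (13, 19)+(18, 12)]
2. M_y = 31/2  [2·M = A+B = (13, 19)+(18, 12)]
   so M = (31/2, 31/2)
3. N_x = 18  [2·N = B+C = (18, 12)+(18, 2)]
4. N_y = 7  [2·N = B+C = (18, 12)+(18, 2)]
   so N = (18, 7)

N = (18, 7)
M = (31/2, 31/2)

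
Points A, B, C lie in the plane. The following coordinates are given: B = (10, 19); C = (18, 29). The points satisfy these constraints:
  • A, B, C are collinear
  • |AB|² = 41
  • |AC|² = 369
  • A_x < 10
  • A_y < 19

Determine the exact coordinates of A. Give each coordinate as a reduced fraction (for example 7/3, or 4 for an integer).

1. A_x = 6  [[A, B, C are collinear ⇒ -10x+8y-52=0] ∩ [|A−(10, 19)|²=41]]
2. A_y = 14  [[A, B, C are collinear ⇒ -10x+8y-52=0] ∩ [|A−(10, 19)|²=41]]
   so A = (6, 14)

A = (6, 14)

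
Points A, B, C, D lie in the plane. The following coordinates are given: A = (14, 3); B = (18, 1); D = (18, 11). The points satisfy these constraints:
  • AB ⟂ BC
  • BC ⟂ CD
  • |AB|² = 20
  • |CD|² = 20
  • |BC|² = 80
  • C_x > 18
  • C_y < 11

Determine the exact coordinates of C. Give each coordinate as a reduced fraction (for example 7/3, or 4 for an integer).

C = (22, 9)

1. C_x = 22  [[AB ⟂ BC ⇒ 4x-2y-70=0] ∩ [|C−(18, 11)|²=20]]
2. C_y = 9  [[AB ⟂ BC ⇒ 4x-2y-70=0] ∩ [|C−(18, 11)|²=20]]
   so C = (22, 9)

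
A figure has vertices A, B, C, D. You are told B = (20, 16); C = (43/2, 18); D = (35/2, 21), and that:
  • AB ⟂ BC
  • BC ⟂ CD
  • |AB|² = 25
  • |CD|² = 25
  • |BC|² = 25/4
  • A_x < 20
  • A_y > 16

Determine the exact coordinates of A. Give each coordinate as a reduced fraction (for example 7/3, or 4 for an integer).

A = (16, 19)

1. A_x = 16  [[AB ⟂ BC ⇒ -3/2x-2y+62=0] ∩ [|A−(20, 16)|²=25]]
2. A_y = 19  [[AB ⟂ BC ⇒ -3/2x-2y+62=0] ∩ [|A−(20, 16)|²=25]]
   so A = (16, 19)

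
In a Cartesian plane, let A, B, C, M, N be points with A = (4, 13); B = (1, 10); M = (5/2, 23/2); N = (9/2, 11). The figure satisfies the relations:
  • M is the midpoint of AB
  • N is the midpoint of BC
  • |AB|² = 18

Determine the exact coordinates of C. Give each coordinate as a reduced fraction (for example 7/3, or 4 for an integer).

1. C_x = 8  [C = 2·N−B = 2·(9/2, 11)−(1, 10)]
2. C_y = 12  [C = 2·N−B = 2·(9/2, 11)−(1, 10)]
   so C = (8, 12)

C = (8, 12)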